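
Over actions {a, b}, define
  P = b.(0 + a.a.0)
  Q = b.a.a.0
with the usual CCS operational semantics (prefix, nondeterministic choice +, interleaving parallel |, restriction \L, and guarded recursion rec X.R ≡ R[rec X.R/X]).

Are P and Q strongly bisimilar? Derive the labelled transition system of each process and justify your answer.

Reachable graph of P (4 states):
  m0 = b.(0 + a.a.0) → —b→ m1
  m1 = 0 + a.a.0 → —a→ m2
  m2 = a.0 → —a→ m3
  m3 = 0 → ·
Reachable graph of Q (4 states):
  n0 = b.a.a.0 → —b→ n1
  n1 = a.a.0 → —a→ n2
  n2 = a.0 → —a→ n3
  n3 = 0 → ·
Coarsest stable partition (strong bisimilarity classes):
  B0 = {m0, n0}
  B1 = {m1, n1}
  B2 = {m2, n2}
  B3 = {m3, n3}
m0 ∈ B0, n0 ∈ B0 → same block

P ~ Q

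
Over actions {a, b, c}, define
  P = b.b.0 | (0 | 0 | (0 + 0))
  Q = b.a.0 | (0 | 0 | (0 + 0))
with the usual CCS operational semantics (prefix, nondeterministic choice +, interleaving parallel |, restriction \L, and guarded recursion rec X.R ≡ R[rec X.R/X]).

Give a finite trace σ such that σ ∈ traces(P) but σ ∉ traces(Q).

bb

P's transition system — 3 states:
  s0 = b.b.0 | (0 | 0 | (0 + 0)) has moves --b--▸ s1
  s1 = b.0 | (0 | 0 | (0 + 0)) has moves --b--▸ s2
  s2 = 0 | (0 | 0 | (0 + 0)) has moves stopped
Q's transition system — 3 states:
  t0 = b.a.0 | (0 | 0 | (0 + 0)) has moves --b--▸ t1
  t1 = a.0 | (0 | 0 | (0 + 0)) has moves --a--▸ t2
  t2 = 0 | (0 | 0 | (0 + 0)) has moves stopped
Executing bb from P (initial set {s0}):
  [1] b ⇒ {s1}
  [2] b ⇒ {s2}
  P completes σ.
Executing bb from Q (initial set {t0}):
  [1] b ⇒ {t1}
  [2] b ⇒ ∅ (Q stuck)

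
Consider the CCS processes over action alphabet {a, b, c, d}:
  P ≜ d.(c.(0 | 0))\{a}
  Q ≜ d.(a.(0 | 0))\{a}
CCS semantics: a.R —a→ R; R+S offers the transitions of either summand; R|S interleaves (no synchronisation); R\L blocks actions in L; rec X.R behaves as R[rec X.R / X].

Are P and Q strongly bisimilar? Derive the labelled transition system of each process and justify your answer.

P ≁ Q

P's transition system — 3 states:
  u0 = d.(c.(0 | 0))\{a} → ··d··> u1
  u1 = (c.(0 | 0))\{a} → ··c··> u2
  u2 = (0 | 0)\{a} → (no moves)
Q's transition system — 2 states:
  v0 = d.(a.(0 | 0))\{a} → ··d··> v1
  v1 = (a.(0 | 0))\{a} → (no moves)
Coarsest stable partition (strong bisimilarity classes):
  B0 = {u0}
  B1 = {u1}
  B2 = {u2, v1}
  B3 = {v0}
u0 ∈ B0, v0 ∈ B3 → different blocks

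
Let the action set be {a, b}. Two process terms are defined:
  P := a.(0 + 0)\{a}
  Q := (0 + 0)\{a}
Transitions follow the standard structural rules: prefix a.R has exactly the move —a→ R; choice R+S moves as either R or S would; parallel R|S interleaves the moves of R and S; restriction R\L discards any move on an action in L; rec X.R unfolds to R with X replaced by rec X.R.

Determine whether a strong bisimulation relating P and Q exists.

not bisimilar

P's transition system — 2 states:
  p0 = a.(0 + 0)\{a} → —a→ p1
  p1 = (0 + 0)\{a} → (no moves)
Q's transition system — 1 states:
  q0 = (0 + 0)\{a} → (no moves)
Partition-refinement fixed point:
  B0 = {p0}
  B1 = {p1, q0}
p0 ∈ B0, q0 ∈ B1 → different blocks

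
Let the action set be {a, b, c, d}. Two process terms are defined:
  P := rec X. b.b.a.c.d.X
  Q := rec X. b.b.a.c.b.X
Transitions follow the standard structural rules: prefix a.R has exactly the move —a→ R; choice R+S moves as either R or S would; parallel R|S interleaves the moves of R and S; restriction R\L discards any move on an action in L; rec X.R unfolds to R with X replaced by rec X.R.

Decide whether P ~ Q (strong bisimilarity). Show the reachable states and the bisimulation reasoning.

NO

P's transition system — 5 states:
  m0 = rec X. b.b.a.c.d.X ⊢ ··b··> m1
  m1 = b.a.c.d.(rec X. b.b.a.c.d.X) ⊢ ··b··> m2
  m2 = a.c.d.(rec X. b.b.a.c.d.X) ⊢ ··a··> m3
  m3 = c.d.(rec X. b.b.a.c.d.X) ⊢ ··c··> m4
  m4 = d.(rec X. b.b.a.c.d.X) ⊢ ··d··> m0
Q's transition system — 5 states:
  n0 = rec X. b.b.a.c.b.X ⊢ ··b··> n1
  n1 = b.a.c.b.(rec X. b.b.a.c.b.X) ⊢ ··b··> n2
  n2 = a.c.b.(rec X. b.b.a.c.b.X) ⊢ ··a··> n3
  n3 = c.b.(rec X. b.b.a.c.b.X) ⊢ ··c··> n4
  n4 = b.(rec X. b.b.a.c.b.X) ⊢ ··b··> n0
Bisimilarity quotient blocks:
  B0 = {m0}
  B1 = {m1}
  B2 = {m2}
  B3 = {m3}
  B4 = {m4}
  B5 = {n0}
  B6 = {n1}
  B7 = {n2}
  B8 = {n3}
  B9 = {n4}
m0 ∈ B0, n0 ∈ B5 → different blocks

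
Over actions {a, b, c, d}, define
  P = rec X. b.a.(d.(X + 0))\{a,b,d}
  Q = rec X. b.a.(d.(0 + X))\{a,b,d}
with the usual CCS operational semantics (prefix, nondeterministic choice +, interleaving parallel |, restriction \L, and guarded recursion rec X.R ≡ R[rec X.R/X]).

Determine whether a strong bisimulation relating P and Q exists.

Reachable graph of P (3 states):
  p0 = rec X. b.a.(d.(X + 0))\{a,b,d} ⊢ =b=> p1
  p1 = a.(d.((rec X. b.a.(d.(X + 0))\{a,b,d}) + 0))\{a,b,d} ⊢ =a=> p2
  p2 = (d.((rec X. b.a.(d.(X + 0))\{a,b,d}) + 0))\{a,b,d} ⊢ (no moves)
Reachable graph of Q (3 states):
  q0 = rec X. b.a.(d.(0 + X))\{a,b,d} ⊢ =b=> q1
  q1 = a.(d.(0 + (rec X. b.a.(d.(0 + X))\{a,b,d})))\{a,b,d} ⊢ =a=> q2
  q2 = (d.(0 + (rec X. b.a.(d.(0 + X))\{a,b,d})))\{a,b,d} ⊢ (no moves)
Bisimilarity quotient blocks:
  B0 = {p0, q0}
  B1 = {p1, q1}
  B2 = {p2, q2}
p0 ∈ B0, q0 ∈ B0 → same block

P ~ Q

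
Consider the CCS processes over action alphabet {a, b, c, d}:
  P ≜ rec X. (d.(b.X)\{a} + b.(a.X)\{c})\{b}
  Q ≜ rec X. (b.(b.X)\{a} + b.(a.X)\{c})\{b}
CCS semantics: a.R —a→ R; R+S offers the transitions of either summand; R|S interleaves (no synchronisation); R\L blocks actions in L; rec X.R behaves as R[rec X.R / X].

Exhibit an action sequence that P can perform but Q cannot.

d

Reachable graph of P (2 states):
  s0 = rec X. (d.(b.X)\{a} + b.(a.X)\{c})\{b} | —d→ s1
  s1 = (b.(rec X. (d.(b.X)\{a} + b.(a.X)\{c})\{b}))\{a}\{b} | ∅
Reachable graph of Q (1 states):
  t0 = rec X. (b.(b.X)\{a} + b.(a.X)\{c})\{b} | ∅
Trace ⟨d⟩ through P, begin at {s0}:
  step 1 (d): {s1}
  — P admits the full trace.
Trace ⟨d⟩ through Q, begin at {t0}:
  step 1 (d): ∅  — Q cannot continue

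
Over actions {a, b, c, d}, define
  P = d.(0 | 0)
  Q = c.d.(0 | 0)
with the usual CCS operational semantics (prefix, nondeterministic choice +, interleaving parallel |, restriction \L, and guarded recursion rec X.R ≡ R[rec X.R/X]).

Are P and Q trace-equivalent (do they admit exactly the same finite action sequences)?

trace-distinct — witness ⟨d⟩

LTS(P): 2 reachable states
  p0 = d.(0 | 0) has moves ··d··> p1
  p1 = 0 | 0 has moves deadlocked
LTS(Q): 3 reachable states
  q0 = c.d.(0 | 0) has moves ··c··> q1
  q1 = d.(0 | 0) has moves ··d··> q2
  q2 = 0 | 0 has moves deadlocked
Trace ⟨d⟩ through P, begin at {p0}:
  after d @ step 1: {p1}
  ✓ P
Trace ⟨d⟩ through Q, begin at {q0}:
  after d @ step 1: ∅ (Q stuck)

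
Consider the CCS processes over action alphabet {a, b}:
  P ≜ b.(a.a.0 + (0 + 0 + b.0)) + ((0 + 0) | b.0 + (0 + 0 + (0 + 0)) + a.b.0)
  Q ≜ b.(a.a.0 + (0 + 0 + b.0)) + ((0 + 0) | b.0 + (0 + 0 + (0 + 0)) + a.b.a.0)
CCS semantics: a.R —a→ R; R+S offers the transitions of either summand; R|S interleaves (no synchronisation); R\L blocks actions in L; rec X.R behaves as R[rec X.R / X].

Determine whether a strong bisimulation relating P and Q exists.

LTS(P): 6 reachable states
  u0 = b.(a.a.0 + (0 + 0 + b.0)) + ((0 + 0) | b.0 + (0 + 0 + (0 + 0)) + a.b.0) ⊢ -a-> u1, -b-> u2, -b-> u3
  u1 = b.0 ⊢ -b-> u4
  u2 = (0 + 0) | 0 ⊢ ·
  u3 = a.a.0 + (0 + 0 + b.0) ⊢ -a-> u5, -b-> u4
  u4 = 0 ⊢ ·
  u5 = a.0 ⊢ -a-> u4
LTS(Q): 6 reachable states
  v0 = b.(a.a.0 + (0 + 0 + b.0)) + ((0 + 0) | b.0 + (0 + 0 + (0 + 0)) + a.b.a.0) ⊢ -a-> v1, -b-> v2, -b-> v3
  v1 = b.a.0 ⊢ -b-> v4
  v2 = (0 + 0) | 0 ⊢ ·
  v3 = a.a.0 + (0 + 0 + b.0) ⊢ -a-> v4, -b-> v5
  v4 = a.0 ⊢ -a-> v5
  v5 = 0 ⊢ ·
Coarsest stable partition (strong bisimilarity classes):
  B0 = {u0}
  B1 = {u3, v3}
  B2 = {u2, u4, v2, v5}
  B3 = {u5, v4}
  B4 = {u1}
  B5 = {v0}
  B6 = {v1}
u0 ∈ B0, v0 ∈ B5 → different blocks

P ≁ Q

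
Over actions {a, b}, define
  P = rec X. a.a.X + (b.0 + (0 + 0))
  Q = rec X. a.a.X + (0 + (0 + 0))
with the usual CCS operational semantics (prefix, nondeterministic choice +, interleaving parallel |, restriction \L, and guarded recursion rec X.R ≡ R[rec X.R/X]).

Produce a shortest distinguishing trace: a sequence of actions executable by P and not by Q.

b

LTS(P): 3 reachable states
  m0 = rec X. a.a.X + (b.0 + (0 + 0)) | --a--▸ m1, --b--▸ m2
  m1 = a.(rec X. a.a.X + (b.0 + (0 + 0))) | --a--▸ m0
  m2 = 0 | stopped
LTS(Q): 2 reachable states
  n0 = rec X. a.a.X + (0 + (0 + 0)) | --a--▸ n1
  n1 = a.(rec X. a.a.X + (0 + (0 + 0))) | --a--▸ n0
Executing b from P (initial set {m0}):
  [1] b ⇒ {m2}
  ✓ P
Executing b from Q (initial set {n0}):
  [1] b ⇒ ∅ (Q stuck)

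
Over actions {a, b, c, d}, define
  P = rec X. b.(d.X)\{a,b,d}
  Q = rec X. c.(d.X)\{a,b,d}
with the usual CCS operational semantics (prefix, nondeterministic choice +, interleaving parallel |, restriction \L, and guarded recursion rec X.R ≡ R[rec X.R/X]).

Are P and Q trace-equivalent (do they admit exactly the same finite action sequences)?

traces(P) ≠ traces(Q) — witness ⟨b⟩

P's transition system — 2 states:
  u0 = rec X. b.(d.X)\{a,b,d} ⊢ ··b··> u1
  u1 = (d.(rec X. b.(d.X)\{a,b,d}))\{a,b,d} ⊢ ∅
Q's transition system — 2 states:
  v0 = rec X. c.(d.X)\{a,b,d} ⊢ ··c··> v1
  v1 = (d.(rec X. c.(d.X)\{a,b,d}))\{a,b,d} ⊢ ∅
Executing b from P (initial set {u0}):
  step 1 (b): {u1}
  — P admits the full trace.
Executing b from Q (initial set {v0}):
  step 1 (b): no successor for Q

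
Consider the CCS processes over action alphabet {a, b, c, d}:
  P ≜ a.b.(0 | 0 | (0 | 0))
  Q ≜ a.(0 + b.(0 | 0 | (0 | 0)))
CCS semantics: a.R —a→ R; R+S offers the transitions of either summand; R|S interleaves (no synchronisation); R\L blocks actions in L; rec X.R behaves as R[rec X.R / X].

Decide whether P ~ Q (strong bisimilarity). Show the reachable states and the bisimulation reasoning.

LTS(P): 3 reachable states
  m0 = a.b.(0 | 0 | (0 | 0)) has moves ··a··> m1
  m1 = b.(0 | 0 | (0 | 0)) has moves ··b··> m2
  m2 = 0 | 0 | (0 | 0) has moves stopped
LTS(Q): 3 reachable states
  n0 = a.(0 + b.(0 | 0 | (0 | 0))) has moves ··a··> n1
  n1 = 0 + b.(0 | 0 | (0 | 0)) has moves ··b··> n2
  n2 = 0 | 0 | (0 | 0) has moves stopped
Coarsest stable partition (strong bisimilarity classes):
  B0 = {m0, n0}
  B1 = {m1, n1}
  B2 = {m2, n2}
m0 ∈ B0, n0 ∈ B0 → same block

YES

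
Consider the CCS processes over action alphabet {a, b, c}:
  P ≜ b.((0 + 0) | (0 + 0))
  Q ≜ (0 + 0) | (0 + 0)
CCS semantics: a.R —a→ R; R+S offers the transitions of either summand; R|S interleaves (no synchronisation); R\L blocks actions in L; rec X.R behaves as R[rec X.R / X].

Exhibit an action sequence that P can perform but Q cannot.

b

P's transition system — 2 states:
  s0 = b.((0 + 0) | (0 + 0)) | —b→ s1
  s1 = (0 + 0) | (0 + 0) | deadlocked
Q's transition system — 1 states:
  t0 = (0 + 0) | (0 + 0) | deadlocked
Executing b from P (initial set {s0}):
  [1] b ⇒ {s1}
  ✓ P
Executing b from Q (initial set {t0}):
  [1] b ⇒ ∅ (Q stuck)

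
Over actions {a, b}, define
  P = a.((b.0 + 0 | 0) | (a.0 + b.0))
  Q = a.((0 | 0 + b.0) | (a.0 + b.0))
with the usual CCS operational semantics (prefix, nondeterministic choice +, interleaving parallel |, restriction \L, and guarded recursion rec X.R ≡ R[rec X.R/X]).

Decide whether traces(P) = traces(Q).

traces(P) = traces(Q)

Reachable graph of P (5 states):
  p0 = a.((b.0 + 0 | 0) | (a.0 + b.0)) ⊢ -a-> p1
  p1 = (b.0 + 0 | 0) | (a.0 + b.0) ⊢ -a-> p2, -b-> p2, -b-> p3
  p2 = (b.0 + 0 | 0) | 0 ⊢ -b-> p4
  p3 = 0 | (a.0 + b.0) ⊢ -a-> p4, -b-> p4
  p4 = 0 | 0 ⊢ ∅
Reachable graph of Q (5 states):
  q0 = a.((0 | 0 + b.0) | (a.0 + b.0)) ⊢ -a-> q1
  q1 = (0 | 0 + b.0) | (a.0 + b.0) ⊢ -a-> q2, -b-> q2, -b-> q3
  q2 = (0 | 0 + b.0) | 0 ⊢ -b-> q4
  q3 = 0 | (a.0 + b.0) ⊢ -a-> q4, -b-> q4
  q4 = 0 | 0 ⊢ ∅
Coarsest stable partition (strong bisimilarity classes):
  B0 = {p0, q0}
  B1 = {p1, q1}
  B2 = {p2, q2}
  B3 = {p4, q4}
  B4 = {p3, q3}
p0 ∈ B0, q0 ∈ B0 → same block
Bisimilar ⇒ trace-equivalent.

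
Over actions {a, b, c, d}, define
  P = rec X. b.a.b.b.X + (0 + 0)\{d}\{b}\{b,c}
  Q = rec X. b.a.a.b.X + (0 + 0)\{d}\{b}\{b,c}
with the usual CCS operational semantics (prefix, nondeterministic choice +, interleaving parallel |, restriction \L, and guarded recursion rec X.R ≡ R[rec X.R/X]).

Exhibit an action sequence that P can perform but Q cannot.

bab

Reachable graph of P (4 states):
  m0 = rec X. b.a.b.b.X + (0 + 0)\{d}\{b}\{b,c} → ··b··> m1
  m1 = a.b.b.(rec X. b.a.b.b.X + (0 + 0)\{d}\{b}\{b,c}) → ··a··> m2
  m2 = b.b.(rec X. b.a.b.b.X + (0 + 0)\{d}\{b}\{b,c}) → ··b··> m3
  m3 = b.(rec X. b.a.b.b.X + (0 + 0)\{d}\{b}\{b,c}) → ··b··> m0
Reachable graph of Q (4 states):
  n0 = rec X. b.a.a.b.X + (0 + 0)\{d}\{b}\{b,c} → ··b··> n1
  n1 = a.a.b.(rec X. b.a.a.b.X + (0 + 0)\{d}\{b}\{b,c}) → ··a··> n2
  n2 = a.b.(rec X. b.a.a.b.X + (0 + 0)\{d}\{b}\{b,c}) → ··a··> n3
  n3 = b.(rec X. b.a.a.b.X + (0 + 0)\{d}\{b}\{b,c}) → ··b··> n0
Trace ⟨bab⟩ through P, begin at {m0}:
  [1] b ⇒ {m1}
  [2] a ⇒ {m2}
  [3] b ⇒ {m3}
  ✓ P
Trace ⟨bab⟩ through Q, begin at {n0}:
  [1] b ⇒ {n1}
  [2] a ⇒ {n2}
  [3] b ⇒ ∅  — Q cannot continue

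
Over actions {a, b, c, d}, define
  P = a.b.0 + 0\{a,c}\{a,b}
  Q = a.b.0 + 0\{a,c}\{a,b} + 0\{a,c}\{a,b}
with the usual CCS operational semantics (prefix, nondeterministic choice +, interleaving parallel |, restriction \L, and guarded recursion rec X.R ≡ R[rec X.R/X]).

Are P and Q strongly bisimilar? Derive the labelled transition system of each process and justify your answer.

LTS(P): 3 reachable states
  u0 = a.b.0 + 0\{a,c}\{a,b} has moves ··a··> u1
  u1 = b.0 has moves ··b··> u2
  u2 = 0 has moves (no moves)
LTS(Q): 3 reachable states
  v0 = a.b.0 + 0\{a,c}\{a,b} + 0\{a,c}\{a,b} has moves ··a··> v1
  v1 = b.0 has moves ··b··> v2
  v2 = 0 has moves (no moves)
Partition-refinement fixed point:
  B0 = {u0, v0}
  B1 = {u1, v1}
  B2 = {u2, v2}
u0 ∈ B0, v0 ∈ B0 → same block

bisimilar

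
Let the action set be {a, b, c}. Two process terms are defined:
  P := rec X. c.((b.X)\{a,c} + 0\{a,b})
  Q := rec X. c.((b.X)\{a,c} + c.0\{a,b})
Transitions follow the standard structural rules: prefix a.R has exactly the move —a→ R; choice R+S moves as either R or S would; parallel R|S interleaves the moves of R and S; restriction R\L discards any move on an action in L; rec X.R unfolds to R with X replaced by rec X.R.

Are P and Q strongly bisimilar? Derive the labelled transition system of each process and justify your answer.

P's transition system — 3 states:
  p0 = rec X. c.((b.X)\{a,c} + 0\{a,b}) → --c--▸ p1
  p1 = (b.(rec X. c.((b.X)\{a,c} + 0\{a,b})))\{a,c} + 0\{a,b} → --b--▸ p2
  p2 = (rec X. c.((b.X)\{a,c} + 0\{a,b}))\{a,c} → ·
Q's transition system — 4 states:
  q0 = rec X. c.((b.X)\{a,c} + c.0\{a,b}) → --c--▸ q1
  q1 = (b.(rec X. c.((b.X)\{a,c} + c.0\{a,b})))\{a,c} + c.0\{a,b} → --b--▸ q2, --c--▸ q3
  q2 = (rec X. c.((b.X)\{a,c} + c.0\{a,b}))\{a,c} → ·
  q3 = 0\{a,b} → ·
Partition-refinement fixed point:
  B0 = {p0}
  B1 = {p1}
  B2 = {p2, q2, q3}
  B3 = {q0}
  B4 = {q1}
p0 ∈ B0, q0 ∈ B3 → different blocks

NO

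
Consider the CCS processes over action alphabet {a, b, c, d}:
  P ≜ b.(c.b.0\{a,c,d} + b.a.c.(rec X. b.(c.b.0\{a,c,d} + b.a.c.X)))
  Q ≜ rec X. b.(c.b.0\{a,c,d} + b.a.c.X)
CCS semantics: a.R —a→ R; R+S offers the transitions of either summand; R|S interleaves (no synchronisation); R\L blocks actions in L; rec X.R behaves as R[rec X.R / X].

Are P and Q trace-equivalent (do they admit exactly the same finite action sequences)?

Reachable graph of P (7 states):
  p0 = b.(c.b.0\{a,c,d} + b.a.c.(rec X. b.(c.b.0\{a,c,d} + b.a.c.X))) | ··b··> p1
  p1 = c.b.0\{a,c,d} + b.a.c.(rec X. b.(c.b.0\{a,c,d} + b.a.c.X)) | ··b··> p2, ··c··> p3
  p2 = a.c.(rec X. b.(c.b.0\{a,c,d} + b.a.c.X)) | ··a··> p4
  p3 = b.0\{a,c,d} | ··b··> p5
  p4 = c.(rec X. b.(c.b.0\{a,c,d} + b.a.c.X)) | ··c··> p6
  p5 = 0\{a,c,d} | (no moves)
  p6 = rec X. b.(c.b.0\{a,c,d} + b.a.c.X) | ··b··> p1
Reachable graph of Q (6 states):
  q0 = rec X. b.(c.b.0\{a,c,d} + b.a.c.X) | ··b··> q1
  q1 = c.b.0\{a,c,d} + b.a.c.(rec X. b.(c.b.0\{a,c,d} + b.a.c.X)) | ··b··> q2, ··c··> q3
  q2 = a.c.(rec X. b.(c.b.0\{a,c,d} + b.a.c.X)) | ··a··> q4
  q3 = b.0\{a,c,d} | ··b··> q5
  q4 = c.(rec X. b.(c.b.0\{a,c,d} + b.a.c.X)) | ··c··> q0
  q5 = 0\{a,c,d} | (no moves)
Coarsest stable partition (strong bisimilarity classes):
  B0 = {p0, p6, q0}
  B1 = {p1, q1}
  B2 = {p3, q3}
  B3 = {p5, q5}
  B4 = {p2, q2}
  B5 = {p4, q4}
p0 ∈ B0, q0 ∈ B0 → same block
Bisimilar ⇒ trace-equivalent.

traces(P) = traces(Q)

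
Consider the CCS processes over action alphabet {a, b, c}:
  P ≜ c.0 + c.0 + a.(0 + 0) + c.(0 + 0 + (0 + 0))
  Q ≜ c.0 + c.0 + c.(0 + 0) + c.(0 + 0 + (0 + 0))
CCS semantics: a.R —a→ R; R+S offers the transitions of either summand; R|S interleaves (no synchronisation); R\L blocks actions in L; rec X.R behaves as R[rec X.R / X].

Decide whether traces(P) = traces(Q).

traces(P) ≠ traces(Q) — witness ⟨a⟩

LTS(P): 4 reachable states
  m0 = c.0 + c.0 + a.(0 + 0) + c.(0 + 0 + (0 + 0)) :: =a=> m1, =c=> m2, =c=> m3
  m1 = 0 + 0 :: ∅
  m2 = 0 :: ∅
  m3 = 0 + 0 + (0 + 0) :: ∅
LTS(Q): 4 reachable states
  n0 = c.0 + c.0 + c.(0 + 0) + c.(0 + 0 + (0 + 0)) :: =c=> n1, =c=> n2, =c=> n3
  n1 = 0 :: ∅
  n2 = 0 + 0 :: ∅
  n3 = 0 + 0 + (0 + 0) :: ∅
Executing a from P (initial set {m0}):
  [1] a ⇒ {m1}
  P completes σ.
Executing a from Q (initial set {n0}):
  [1] a ⇒ ∅  — Q cannot continue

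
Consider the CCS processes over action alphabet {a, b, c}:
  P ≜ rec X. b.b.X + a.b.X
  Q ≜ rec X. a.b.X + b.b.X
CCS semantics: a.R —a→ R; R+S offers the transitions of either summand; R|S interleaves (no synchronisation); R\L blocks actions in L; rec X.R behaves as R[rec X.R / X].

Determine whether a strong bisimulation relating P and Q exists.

P's transition system — 2 states:
  u0 = rec X. b.b.X + a.b.X | =a=> u1, =b=> u1
  u1 = b.(rec X. b.b.X + a.b.X) | =b=> u0
Q's transition system — 2 states:
  v0 = rec X. a.b.X + b.b.X | =a=> v1, =b=> v1
  v1 = b.(rec X. a.b.X + b.b.X) | =b=> v0
Bisimilarity quotient blocks:
  B0 = {u0, v0}
  B1 = {u1, v1}
u0 ∈ B0, v0 ∈ B0 → same block

P ~ Q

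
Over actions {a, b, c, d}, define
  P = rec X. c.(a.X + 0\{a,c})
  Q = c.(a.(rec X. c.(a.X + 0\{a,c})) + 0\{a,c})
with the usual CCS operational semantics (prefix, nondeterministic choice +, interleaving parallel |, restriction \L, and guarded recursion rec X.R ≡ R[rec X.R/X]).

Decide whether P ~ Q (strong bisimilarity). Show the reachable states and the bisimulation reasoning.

P ~ Q

Reachable graph of P (2 states):
  u0 = rec X. c.(a.X + 0\{a,c}) has moves —c→ u1
  u1 = a.(rec X. c.(a.X + 0\{a,c})) + 0\{a,c} has moves —a→ u0
Reachable graph of Q (3 states):
  v0 = c.(a.(rec X. c.(a.X + 0\{a,c})) + 0\{a,c}) has moves —c→ v1
  v1 = a.(rec X. c.(a.X + 0\{a,c})) + 0\{a,c} has moves —a→ v2
  v2 = rec X. c.(a.X + 0\{a,c}) has moves —c→ v1
Partition-refinement fixed point:
  B0 = {u0, v0, v2}
  B1 = {u1, v1}
u0 ∈ B0, v0 ∈ B0 → same block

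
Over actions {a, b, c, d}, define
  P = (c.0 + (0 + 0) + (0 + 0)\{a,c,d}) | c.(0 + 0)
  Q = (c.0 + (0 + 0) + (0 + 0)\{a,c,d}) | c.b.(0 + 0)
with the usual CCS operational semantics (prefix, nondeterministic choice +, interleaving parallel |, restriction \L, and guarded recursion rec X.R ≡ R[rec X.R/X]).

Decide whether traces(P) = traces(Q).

NO — witness ⟨cb⟩

LTS(P): 4 reachable states
  s0 = (c.0 + (0 + 0) + (0 + 0)\{a,c,d}) | c.(0 + 0) ⊢ =c=> s1, =c=> s2
  s1 = (c.0 + (0 + 0) + (0 + 0)\{a,c,d}) | (0 + 0) ⊢ =c=> s3
  s2 = 0 | c.(0 + 0) ⊢ =c=> s3
  s3 = 0 | (0 + 0) ⊢ (no moves)
LTS(Q): 6 reachable states
  t0 = (c.0 + (0 + 0) + (0 + 0)\{a,c,d}) | c.b.(0 + 0) ⊢ =c=> t1, =c=> t2
  t1 = (c.0 + (0 + 0) + (0 + 0)\{a,c,d}) | b.(0 + 0) ⊢ =b=> t3, =c=> t4
  t2 = 0 | c.b.(0 + 0) ⊢ =c=> t4
  t3 = (c.0 + (0 + 0) + (0 + 0)\{a,c,d}) | (0 + 0) ⊢ =c=> t5
  t4 = 0 | b.(0 + 0) ⊢ =b=> t5
  t5 = 0 | (0 + 0) ⊢ (no moves)
Executing cb from Q (initial set {t0}):
  after c @ step 1: {t1, t2}
  after b @ step 2: {t3}
  — Q admits the full trace.
Executing cb from P (initial set {s0}):
  after c @ step 1: {s1, s2}
  after b @ step 2: ∅  — P cannot continue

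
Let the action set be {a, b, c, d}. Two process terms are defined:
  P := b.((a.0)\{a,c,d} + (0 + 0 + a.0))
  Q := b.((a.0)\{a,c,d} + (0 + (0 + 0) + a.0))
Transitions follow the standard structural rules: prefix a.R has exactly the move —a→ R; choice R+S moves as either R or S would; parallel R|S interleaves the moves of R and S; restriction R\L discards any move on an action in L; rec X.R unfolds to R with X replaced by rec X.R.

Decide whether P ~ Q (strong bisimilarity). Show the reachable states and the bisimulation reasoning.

LTS(P): 3 reachable states
  s0 = b.((a.0)\{a,c,d} + (0 + 0 + a.0)) ⊢ -b-> s1
  s1 = (a.0)\{a,c,d} + (0 + 0 + a.0) ⊢ -a-> s2
  s2 = 0 ⊢ ·
LTS(Q): 3 reachable states
  t0 = b.((a.0)\{a,c,d} + (0 + (0 + 0) + a.0)) ⊢ -b-> t1
  t1 = (a.0)\{a,c,d} + (0 + (0 + 0) + a.0) ⊢ -a-> t2
  t2 = 0 ⊢ ·
Coarsest stable partition (strong bisimilarity classes):
  B0 = {s0, t0}
  B1 = {s1, t1}
  B2 = {s2, t2}
s0 ∈ B0, t0 ∈ B0 → same block

P ~ Q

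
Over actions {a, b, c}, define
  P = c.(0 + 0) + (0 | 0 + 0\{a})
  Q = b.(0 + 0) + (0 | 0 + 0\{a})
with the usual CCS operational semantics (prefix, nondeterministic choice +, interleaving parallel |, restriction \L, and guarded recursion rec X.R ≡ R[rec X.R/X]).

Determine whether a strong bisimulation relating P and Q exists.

P ≁ Q

LTS(P): 2 reachable states
  s0 = c.(0 + 0) + (0 | 0 + 0\{a}) has moves --c--▸ s1
  s1 = 0 + 0 has moves ∅
LTS(Q): 2 reachable states
  t0 = b.(0 + 0) + (0 | 0 + 0\{a}) has moves --b--▸ t1
  t1 = 0 + 0 has moves ∅
Partition-refinement fixed point:
  B0 = {s0}
  B1 = {s1, t1}
  B2 = {t0}
s0 ∈ B0, t0 ∈ B2 → different blocks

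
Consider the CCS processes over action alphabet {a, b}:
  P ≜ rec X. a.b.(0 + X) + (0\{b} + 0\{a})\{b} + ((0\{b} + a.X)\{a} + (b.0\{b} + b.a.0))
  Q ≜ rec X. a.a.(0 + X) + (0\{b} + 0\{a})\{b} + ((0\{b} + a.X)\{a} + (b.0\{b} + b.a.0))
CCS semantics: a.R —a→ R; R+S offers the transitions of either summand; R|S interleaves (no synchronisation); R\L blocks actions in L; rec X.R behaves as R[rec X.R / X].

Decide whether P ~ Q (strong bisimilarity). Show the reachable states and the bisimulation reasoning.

P ≁ Q

P's transition system — 6 states:
  p0 = rec X. a.b.(0 + X) + (0\{b} + 0\{a})\{b} + ((0\{b} + a.X)\{a} + (b.0\{b} + b.a.0)) has moves =a=> p1, =b=> p2, =b=> p3
  p1 = b.(0 + (rec X. a.b.(0 + X) + (0\{b} + 0\{a})\{b} + ((0\{b} + a.X)\{a} + (b.0\{b} + b.a.0)))) has moves =b=> p4
  p2 = 0\{b} has moves ∅
  p3 = a.0 has moves =a=> p5
  p4 = 0 + (rec X. a.b.(0 + X) + (0\{b} + 0\{a})\{b} + ((0\{b} + a.X)\{a} + (b.0\{b} + b.a.0))) has moves =a=> p1, =b=> p2, =b=> p3
  p5 = 0 has moves ∅
Q's transition system — 6 states:
  q0 = rec X. a.a.(0 + X) + (0\{b} + 0\{a})\{b} + ((0\{b} + a.X)\{a} + (b.0\{b} + b.a.0)) has moves =a=> q1, =b=> q2, =b=> q3
  q1 = a.(0 + (rec X. a.a.(0 + X) + (0\{b} + 0\{a})\{b} + ((0\{b} + a.X)\{a} + (b.0\{b} + b.a.0)))) has moves =a=> q4
  q2 = 0\{b} has moves ∅
  q3 = a.0 has moves =a=> q5
  q4 = 0 + (rec X. a.a.(0 + X) + (0\{b} + 0\{a})\{b} + ((0\{b} + a.X)\{a} + (b.0\{b} + b.a.0))) has moves =a=> q1, =b=> q2, =b=> q3
  q5 = 0 has moves ∅
Bisimilarity quotient blocks:
  B0 = {p0, p4}
  B1 = {p2, p5, q2, q5}
  B2 = {p3, q3}
  B3 = {p1}
  B4 = {q0, q4}
  B5 = {q1}
p0 ∈ B0, q0 ∈ B4 → different blocks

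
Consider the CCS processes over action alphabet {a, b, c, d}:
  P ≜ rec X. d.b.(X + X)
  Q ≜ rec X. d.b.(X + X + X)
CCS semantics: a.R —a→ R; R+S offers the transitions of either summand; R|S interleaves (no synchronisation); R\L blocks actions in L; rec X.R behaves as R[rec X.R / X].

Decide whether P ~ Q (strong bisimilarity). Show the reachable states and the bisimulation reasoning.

YES

P's transition system — 3 states:
  m0 = rec X. d.b.(X + X) → --d--▸ m1
  m1 = b.((rec X. d.b.(X + X)) + (rec X. d.b.(X + X))) → --b--▸ m2
  m2 = (rec X. d.b.(X + X)) + (rec X. d.b.(X + X)) → --d--▸ m1
Q's transition system — 3 states:
  n0 = rec X. d.b.(X + X + X) → --d--▸ n1
  n1 = b.((rec X. d.b.(X + X + X)) + (rec X. d.b.(X + X + X)) + (rec X. d.b.(X + X + X))) → --b--▸ n2
  n2 = (rec X. d.b.(X + X + X)) + (rec X. d.b.(X + X + X)) + (rec X. d.b.(X + X + X)) → --d--▸ n1
Coarsest stable partition (strong bisimilarity classes):
  B0 = {m0, m2, n0, n2}
  B1 = {m1, n1}
m0 ∈ B0, n0 ∈ B0 → same block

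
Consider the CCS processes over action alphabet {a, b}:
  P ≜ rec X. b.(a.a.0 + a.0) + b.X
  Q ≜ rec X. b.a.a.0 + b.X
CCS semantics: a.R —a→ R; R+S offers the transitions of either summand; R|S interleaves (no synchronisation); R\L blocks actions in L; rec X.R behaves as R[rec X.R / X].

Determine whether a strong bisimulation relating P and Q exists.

Reachable graph of P (4 states):
  s0 = rec X. b.(a.a.0 + a.0) + b.X → =b=> s0, =b=> s1
  s1 = a.a.0 + a.0 → =a=> s2, =a=> s3
  s2 = 0 → stopped
  s3 = a.0 → =a=> s2
Reachable graph of Q (4 states):
  t0 = rec X. b.a.a.0 + b.X → =b=> t0, =b=> t1
  t1 = a.a.0 → =a=> t2
  t2 = a.0 → =a=> t3
  t3 = 0 → stopped
Coarsest stable partition (strong bisimilarity classes):
  B0 = {s0}
  B1 = {s1}
  B2 = {s2, t3}
  B3 = {s3, t2}
  B4 = {t0}
  B5 = {t1}
s0 ∈ B0, t0 ∈ B4 → different blocks

P ≁ Q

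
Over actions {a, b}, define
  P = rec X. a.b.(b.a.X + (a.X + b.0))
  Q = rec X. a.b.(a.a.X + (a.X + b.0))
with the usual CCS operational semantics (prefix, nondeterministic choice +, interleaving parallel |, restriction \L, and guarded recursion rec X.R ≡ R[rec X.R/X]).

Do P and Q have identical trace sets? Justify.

LTS(P): 5 reachable states
  m0 = rec X. a.b.(b.a.X + (a.X + b.0)) :: —a→ m1
  m1 = b.(b.a.(rec X. a.b.(b.a.X + (a.X + b.0))) + (a.(rec X. a.b.(b.a.X + (a.X + b.0))) + b.0)) :: —b→ m2
  m2 = b.a.(rec X. a.b.(b.a.X + (a.X + b.0))) + (a.(rec X. a.b.(b.a.X + (a.X + b.0))) + b.0) :: —a→ m0, —b→ m3, —b→ m4
  m3 = 0 :: ·
  m4 = a.(rec X. a.b.(b.a.X + (a.X + b.0))) :: —a→ m0
LTS(Q): 5 reachable states
  n0 = rec X. a.b.(a.a.X + (a.X + b.0)) :: —a→ n1
  n1 = b.(a.a.(rec X. a.b.(a.a.X + (a.X + b.0))) + (a.(rec X. a.b.(a.a.X + (a.X + b.0))) + b.0)) :: —b→ n2
  n2 = a.a.(rec X. a.b.(a.a.X + (a.X + b.0))) + (a.(rec X. a.b.(a.a.X + (a.X + b.0))) + b.0) :: —a→ n0, —a→ n3, —b→ n4
  n3 = a.(rec X. a.b.(a.a.X + (a.X + b.0))) :: —a→ n0
  n4 = 0 :: ·
Executing abba from P (initial set {m0}):
  [1] a ⇒ {m1}
  [2] b ⇒ {m2}
  [3] b ⇒ {m3, m4}
  [4] a ⇒ {m0}
  ✓ P
Executing abba from Q (initial set {n0}):
  [1] a ⇒ {n1}
  [2] b ⇒ {n2}
  [3] b ⇒ {n4}
  [4] a ⇒ ∅  — Q cannot continue

NO — witness ⟨abba⟩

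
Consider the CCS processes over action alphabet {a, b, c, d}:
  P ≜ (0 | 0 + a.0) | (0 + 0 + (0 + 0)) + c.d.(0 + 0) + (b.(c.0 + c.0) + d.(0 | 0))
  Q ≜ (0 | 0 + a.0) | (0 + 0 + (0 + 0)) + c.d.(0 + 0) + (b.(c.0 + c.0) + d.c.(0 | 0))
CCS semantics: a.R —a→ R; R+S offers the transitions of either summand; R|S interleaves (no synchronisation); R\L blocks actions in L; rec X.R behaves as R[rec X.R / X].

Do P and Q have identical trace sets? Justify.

NO — witness ⟨dc⟩

LTS(P): 7 reachable states
  m0 = (0 | 0 + a.0) | (0 + 0 + (0 + 0)) + c.d.(0 + 0) + (b.(c.0 + c.0) + d.(0 | 0)) :: =a=> m1, =b=> m2, =c=> m3, =d=> m4
  m1 = 0 | (0 + 0 + (0 + 0)) :: (no moves)
  m2 = c.0 + c.0 :: =c=> m5
  m3 = d.(0 + 0) :: =d=> m6
  m4 = 0 | 0 :: (no moves)
  m5 = 0 :: (no moves)
  m6 = 0 + 0 :: (no moves)
LTS(Q): 8 reachable states
  n0 = (0 | 0 + a.0) | (0 + 0 + (0 + 0)) + c.d.(0 + 0) + (b.(c.0 + c.0) + d.c.(0 | 0)) :: =a=> n1, =b=> n2, =c=> n3, =d=> n4
  n1 = 0 | (0 + 0 + (0 + 0)) :: (no moves)
  n2 = c.0 + c.0 :: =c=> n5
  n3 = d.(0 + 0) :: =d=> n6
  n4 = c.(0 | 0) :: =c=> n7
  n5 = 0 :: (no moves)
  n6 = 0 + 0 :: (no moves)
  n7 = 0 | 0 :: (no moves)
Executing dc from Q (initial set {n0}):
  step 1 (d): {n4}
  step 2 (c): {n7}
  Q completes σ.
Executing dc from P (initial set {m0}):
  step 1 (d): {m4}
  step 2 (c): ∅ (P stuck)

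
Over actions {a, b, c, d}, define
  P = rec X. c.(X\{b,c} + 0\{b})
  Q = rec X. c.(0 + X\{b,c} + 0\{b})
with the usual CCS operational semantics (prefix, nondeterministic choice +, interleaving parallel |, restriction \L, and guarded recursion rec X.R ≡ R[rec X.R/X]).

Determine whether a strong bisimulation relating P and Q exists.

YES

Reachable graph of P (2 states):
  m0 = rec X. c.(X\{b,c} + 0\{b}) has moves —c→ m1
  m1 = (rec X. c.(X\{b,c} + 0\{b}))\{b,c} + 0\{b} has moves (no moves)
Reachable graph of Q (2 states):
  n0 = rec X. c.(0 + X\{b,c} + 0\{b}) has moves —c→ n1
  n1 = 0 + (rec X. c.(0 + X\{b,c} + 0\{b}))\{b,c} + 0\{b} has moves (no moves)
Coarsest stable partition (strong bisimilarity classes):
  B0 = {m0, n0}
  B1 = {m1, n1}
m0 ∈ B0, n0 ∈ B0 → same block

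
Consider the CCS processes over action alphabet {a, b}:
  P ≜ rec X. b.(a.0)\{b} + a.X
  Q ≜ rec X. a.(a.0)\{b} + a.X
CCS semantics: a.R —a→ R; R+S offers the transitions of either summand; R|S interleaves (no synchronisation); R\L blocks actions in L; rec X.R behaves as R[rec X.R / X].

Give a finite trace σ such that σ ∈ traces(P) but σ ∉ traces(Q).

b

Reachable graph of P (3 states):
  s0 = rec X. b.(a.0)\{b} + a.X | —a→ s0, —b→ s1
  s1 = (a.0)\{b} | —a→ s2
  s2 = 0\{b} | stopped
Reachable graph of Q (3 states):
  t0 = rec X. a.(a.0)\{b} + a.X | —a→ t0, —a→ t1
  t1 = (a.0)\{b} | —a→ t2
  t2 = 0\{b} | stopped
Executing b from P (initial set {s0}):
  step 1 (b): {s1}
  P completes σ.
Executing b from Q (initial set {t0}):
  step 1 (b): ∅ (Q stuck)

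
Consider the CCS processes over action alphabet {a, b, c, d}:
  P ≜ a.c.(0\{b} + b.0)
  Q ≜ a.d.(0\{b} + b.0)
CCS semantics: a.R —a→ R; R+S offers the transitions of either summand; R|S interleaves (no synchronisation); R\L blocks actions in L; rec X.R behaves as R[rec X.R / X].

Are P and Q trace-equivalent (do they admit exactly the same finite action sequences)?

traces(P) ≠ traces(Q) — witness ⟨ac⟩

LTS(P): 4 reachable states
  m0 = a.c.(0\{b} + b.0) has moves —a→ m1
  m1 = c.(0\{b} + b.0) has moves —c→ m2
  m2 = 0\{b} + b.0 has moves —b→ m3
  m3 = 0 has moves ∅
LTS(Q): 4 reachable states
  n0 = a.d.(0\{b} + b.0) has moves —a→ n1
  n1 = d.(0\{b} + b.0) has moves —d→ n2
  n2 = 0\{b} + b.0 has moves —b→ n3
  n3 = 0 has moves ∅
Executing ac from P (initial set {m0}):
  after a @ step 1: {m1}
  after c @ step 2: {m2}
  ✓ P
Executing ac from Q (initial set {n0}):
  after a @ step 1: {n1}
  after c @ step 2: no successor for Q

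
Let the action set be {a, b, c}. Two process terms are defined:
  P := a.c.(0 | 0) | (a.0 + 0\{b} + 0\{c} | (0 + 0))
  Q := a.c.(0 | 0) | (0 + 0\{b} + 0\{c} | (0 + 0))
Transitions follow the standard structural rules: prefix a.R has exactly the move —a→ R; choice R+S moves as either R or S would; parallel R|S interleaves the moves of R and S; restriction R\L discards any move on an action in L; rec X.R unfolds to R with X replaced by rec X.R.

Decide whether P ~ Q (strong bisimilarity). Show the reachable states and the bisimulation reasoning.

not bisimilar

LTS(P): 6 reachable states
  m0 = a.c.(0 | 0) | (a.0 + 0\{b} + 0\{c} | (0 + 0)) | ··a··> m1, ··a··> m2
  m1 = a.c.(0 | 0) | 0 | ··a··> m3
  m2 = c.(0 | 0) | (a.0 + 0\{b} + 0\{c} | (0 + 0)) | ··a··> m3, ··c··> m4
  m3 = c.(0 | 0) | 0 | ··c··> m5
  m4 = 0 | 0 | (a.0 + 0\{b} + 0\{c} | (0 + 0)) | ··a··> m5
  m5 = 0 | 0 | 0 | (no moves)
LTS(Q): 3 reachable states
  n0 = a.c.(0 | 0) | (0 + 0\{b} + 0\{c} | (0 + 0)) | ··a··> n1
  n1 = c.(0 | 0) | (0 + 0\{b} + 0\{c} | (0 + 0)) | ··c··> n2
  n2 = 0 | 0 | (0 + 0\{b} + 0\{c} | (0 + 0)) | (no moves)
Bisimilarity quotient blocks:
  B0 = {m0}
  B1 = {m1, n0}
  B2 = {m3, n1}
  B3 = {m5, n2}
  B4 = {m2}
  B5 = {m4}
m0 ∈ B0, n0 ∈ B1 → different blocks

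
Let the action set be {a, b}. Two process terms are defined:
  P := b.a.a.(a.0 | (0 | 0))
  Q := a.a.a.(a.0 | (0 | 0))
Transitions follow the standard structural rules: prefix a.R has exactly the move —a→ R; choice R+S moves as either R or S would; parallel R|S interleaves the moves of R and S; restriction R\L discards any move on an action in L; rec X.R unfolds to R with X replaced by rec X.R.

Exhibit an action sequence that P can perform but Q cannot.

LTS(P): 5 reachable states
  p0 = b.a.a.(a.0 | (0 | 0)) | -b-> p1
  p1 = a.a.(a.0 | (0 | 0)) | -a-> p2
  p2 = a.(a.0 | (0 | 0)) | -a-> p3
  p3 = a.0 | (0 | 0) | -a-> p4
  p4 = 0 | (0 | 0) | ·
LTS(Q): 5 reachable states
  q0 = a.a.a.(a.0 | (0 | 0)) | -a-> q1
  q1 = a.a.(a.0 | (0 | 0)) | -a-> q2
  q2 = a.(a.0 | (0 | 0)) | -a-> q3
  q3 = a.0 | (0 | 0) | -a-> q4
  q4 = 0 | (0 | 0) | ·
Executing b from P (initial set {p0}):
  step 1 (b): {p1}
  ✓ P
Executing b from Q (initial set {q0}):
  step 1 (b): ∅ (Q stuck)

b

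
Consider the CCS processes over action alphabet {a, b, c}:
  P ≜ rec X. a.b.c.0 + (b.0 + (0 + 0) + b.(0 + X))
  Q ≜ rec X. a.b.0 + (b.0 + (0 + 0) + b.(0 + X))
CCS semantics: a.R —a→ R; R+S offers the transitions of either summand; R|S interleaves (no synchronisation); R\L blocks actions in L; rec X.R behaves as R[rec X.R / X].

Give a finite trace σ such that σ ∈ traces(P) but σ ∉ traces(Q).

Reachable graph of P (5 states):
  p0 = rec X. a.b.c.0 + (b.0 + (0 + 0) + b.(0 + X)) ⊢ =a=> p1, =b=> p2, =b=> p3
  p1 = b.c.0 ⊢ =b=> p4
  p2 = 0 ⊢ stopped
  p3 = 0 + (rec X. a.b.c.0 + (b.0 + (0 + 0) + b.(0 + X))) ⊢ =a=> p1, =b=> p2, =b=> p3
  p4 = c.0 ⊢ =c=> p2
Reachable graph of Q (4 states):
  q0 = rec X. a.b.0 + (b.0 + (0 + 0) + b.(0 + X)) ⊢ =a=> q1, =b=> q2, =b=> q3
  q1 = b.0 ⊢ =b=> q2
  q2 = 0 ⊢ stopped
  q3 = 0 + (rec X. a.b.0 + (b.0 + (0 + 0) + b.(0 + X))) ⊢ =a=> q1, =b=> q2, =b=> q3
Run σ = ⟨abc⟩ on P: start {p0}
  step 1 (a): {p1}
  step 2 (b): {p4}
  step 3 (c): {p2}
  — P admits the full trace.
Run σ = ⟨abc⟩ on Q: start {q0}
  step 1 (a): {q1}
  step 2 (b): {q2}
  step 3 (c): ∅ (Q stuck)

abc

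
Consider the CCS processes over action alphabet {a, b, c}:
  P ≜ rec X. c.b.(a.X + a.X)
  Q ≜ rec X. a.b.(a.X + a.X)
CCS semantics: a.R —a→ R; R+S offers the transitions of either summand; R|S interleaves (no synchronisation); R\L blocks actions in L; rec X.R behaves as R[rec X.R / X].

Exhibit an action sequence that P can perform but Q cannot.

c

P's transition system — 3 states:
  m0 = rec X. c.b.(a.X + a.X) has moves ··c··> m1
  m1 = b.(a.(rec X. c.b.(a.X + a.X)) + a.(rec X. c.b.(a.X + a.X))) has moves ··b··> m2
  m2 = a.(rec X. c.b.(a.X + a.X)) + a.(rec X. c.b.(a.X + a.X)) has moves ··a··> m0
Q's transition system — 3 states:
  n0 = rec X. a.b.(a.X + a.X) has moves ··a··> n1
  n1 = b.(a.(rec X. a.b.(a.X + a.X)) + a.(rec X. a.b.(a.X + a.X))) has moves ··b··> n2
  n2 = a.(rec X. a.b.(a.X + a.X)) + a.(rec X. a.b.(a.X + a.X)) has moves ··a··> n0
Run σ = ⟨c⟩ on P: start {m0}
  step 1 (c): {m1}
  ✓ P
Run σ = ⟨c⟩ on Q: start {n0}
  step 1 (c): no successor for Q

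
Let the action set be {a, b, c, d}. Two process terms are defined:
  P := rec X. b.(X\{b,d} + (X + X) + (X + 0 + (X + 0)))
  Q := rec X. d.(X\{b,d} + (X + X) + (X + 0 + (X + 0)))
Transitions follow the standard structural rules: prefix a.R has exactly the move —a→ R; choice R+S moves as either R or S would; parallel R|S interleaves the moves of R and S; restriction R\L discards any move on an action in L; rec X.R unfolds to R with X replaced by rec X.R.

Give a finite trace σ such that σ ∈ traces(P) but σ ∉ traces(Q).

b

Reachable graph of P (2 states):
  u0 = rec X. b.(X\{b,d} + (X + X) + (X + 0 + (X + 0))) has moves —b→ u1
  u1 = (rec X. b.(X\{b,d} + (X + X) + (X + 0 + (X + 0))))\{b,d} + ((rec X. b.(X\{b,d} + (X + X) + (X + 0 + (X + 0)))) + (rec X. b.(X\{b,d} + (X + X) + (X + 0 + (X + 0))))) + ((rec X. b.(X\{b,d} + (X + X) + (X + 0 + (X + 0)))) + 0 + ((rec X. b.(X\{b,d} + (X + X) + (X + 0 + (X + 0)))) + 0)) has moves —b→ u1
Reachable graph of Q (2 states):
  v0 = rec X. d.(X\{b,d} + (X + X) + (X + 0 + (X + 0))) has moves —d→ v1
  v1 = (rec X. d.(X\{b,d} + (X + X) + (X + 0 + (X + 0))))\{b,d} + ((rec X. d.(X\{b,d} + (X + X) + (X + 0 + (X + 0)))) + (rec X. d.(X\{b,d} + (X + X) + (X + 0 + (X + 0))))) + ((rec X. d.(X\{b,d} + (X + X) + (X + 0 + (X + 0)))) + 0 + ((rec X. d.(X\{b,d} + (X + X) + (X + 0 + (X + 0)))) + 0)) has moves —d→ v1
Run σ = ⟨b⟩ on P: start {u0}
  step 1 (b): {u1}
  ✓ P
Run σ = ⟨b⟩ on Q: start {v0}
  step 1 (b): no successor for Q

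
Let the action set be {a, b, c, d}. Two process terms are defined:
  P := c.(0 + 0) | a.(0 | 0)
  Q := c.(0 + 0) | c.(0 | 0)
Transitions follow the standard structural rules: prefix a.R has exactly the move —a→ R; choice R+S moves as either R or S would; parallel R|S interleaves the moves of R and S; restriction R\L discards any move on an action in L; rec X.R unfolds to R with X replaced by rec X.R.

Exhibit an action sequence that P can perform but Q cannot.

a

LTS(P): 4 reachable states
  p0 = c.(0 + 0) | a.(0 | 0) ⊢ ··a··> p1, ··c··> p2
  p1 = c.(0 + 0) | (0 | 0) ⊢ ··c··> p3
  p2 = (0 + 0) | a.(0 | 0) ⊢ ··a··> p3
  p3 = (0 + 0) | (0 | 0) ⊢ ∅
LTS(Q): 4 reachable states
  q0 = c.(0 + 0) | c.(0 | 0) ⊢ ··c··> q1, ··c··> q2
  q1 = (0 + 0) | c.(0 | 0) ⊢ ··c··> q3
  q2 = c.(0 + 0) | (0 | 0) ⊢ ··c··> q3
  q3 = (0 + 0) | (0 | 0) ⊢ ∅
Run σ = ⟨a⟩ on P: start {p0}
  step 1 (a): {p1}
  P completes σ.
Run σ = ⟨a⟩ on Q: start {q0}
  step 1 (a): ∅ (Q stuck)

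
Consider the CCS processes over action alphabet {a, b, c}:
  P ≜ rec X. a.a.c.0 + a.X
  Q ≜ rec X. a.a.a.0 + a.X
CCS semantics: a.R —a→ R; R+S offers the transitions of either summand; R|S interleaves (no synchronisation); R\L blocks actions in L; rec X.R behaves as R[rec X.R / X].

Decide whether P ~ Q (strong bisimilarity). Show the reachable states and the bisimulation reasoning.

LTS(P): 4 reachable states
  u0 = rec X. a.a.c.0 + a.X | ··a··> u0, ··a··> u1
  u1 = a.c.0 | ··a··> u2
  u2 = c.0 | ··c··> u3
  u3 = 0 | (no moves)
LTS(Q): 4 reachable states
  v0 = rec X. a.a.a.0 + a.X | ··a··> v0, ··a··> v1
  v1 = a.a.0 | ··a··> v2
  v2 = a.0 | ··a··> v3
  v3 = 0 | (no moves)
Coarsest stable partition (strong bisimilarity classes):
  B0 = {u0}
  B1 = {u1}
  B2 = {u2}
  B3 = {u3, v3}
  B4 = {v0}
  B5 = {v1}
  B6 = {v2}
u0 ∈ B0, v0 ∈ B4 → different blocks

not bisimilar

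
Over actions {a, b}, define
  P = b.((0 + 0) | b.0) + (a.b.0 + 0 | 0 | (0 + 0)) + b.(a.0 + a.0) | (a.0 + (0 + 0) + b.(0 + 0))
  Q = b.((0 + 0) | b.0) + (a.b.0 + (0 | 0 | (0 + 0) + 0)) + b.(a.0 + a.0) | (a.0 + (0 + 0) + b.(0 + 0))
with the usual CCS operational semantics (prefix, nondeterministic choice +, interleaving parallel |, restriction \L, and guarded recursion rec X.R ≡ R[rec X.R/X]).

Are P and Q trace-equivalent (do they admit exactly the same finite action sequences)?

trace-equivalent

P's transition system — 13 states:
  p0 = b.((0 + 0) | b.0) + (a.b.0 + 0 | 0 | (0 + 0)) + b.(a.0 + a.0) | (a.0 + (0 + 0) + b.(0 + 0)) | ··a··> p1, ··a··> p2, ··b··> p3, ··b··> p4, ··b··> p5
  p1 = b.(a.0 + a.0) | 0 | ··b··> p6
  p2 = b.0 | ··b··> p7
  p3 = (0 + 0) | b.0 | ··b··> p8
  p4 = (a.0 + a.0) | (a.0 + (0 + 0) + b.(0 + 0)) | ··a··> p6, ··a··> p9, ··b··> p10
  p5 = b.(a.0 + a.0) | (0 + 0) | ··b··> p10
  p6 = (a.0 + a.0) | 0 | ··a··> p11
  p7 = 0 | (no moves)
  p8 = (0 + 0) | 0 | (no moves)
  p9 = 0 | (a.0 + (0 + 0) + b.(0 + 0)) | ··a··> p11, ··b··> p12
  p10 = (a.0 + a.0) | (0 + 0) | ··a··> p12
  p11 = 0 | 0 | (no moves)
  p12 = 0 | (0 + 0) | (no moves)
Q's transition system — 13 states:
  q0 = b.((0 + 0) | b.0) + (a.b.0 + (0 | 0 | (0 + 0) + 0)) + b.(a.0 + a.0) | (a.0 + (0 + 0) + b.(0 + 0)) | ··a··> q1, ··a··> q2, ··b··> q3, ··b··> q4, ··b··> q5
  q1 = b.(a.0 + a.0) | 0 | ··b··> q6
  q2 = b.0 | ··b··> q7
  q3 = (0 + 0) | b.0 | ··b··> q8
  q4 = (a.0 + a.0) | (a.0 + (0 + 0) + b.(0 + 0)) | ··a··> q6, ··a··> q9, ··b··> q10
  q5 = b.(a.0 + a.0) | (0 + 0) | ··b··> q10
  q6 = (a.0 + a.0) | 0 | ··a··> q11
  q7 = 0 | (no moves)
  q8 = (0 + 0) | 0 | (no moves)
  q9 = 0 | (a.0 + (0 + 0) + b.(0 + 0)) | ··a··> q11, ··b··> q12
  q10 = (a.0 + a.0) | (0 + 0) | ··a··> q12
  q11 = 0 | 0 | (no moves)
  q12 = 0 | (0 + 0) | (no moves)
Partition-refinement fixed point:
  B0 = {p0, q0}
  B1 = {p4, q4}
  B2 = {p10, p6, q10, q6}
  B3 = {p11, p12, p7, p8, q11, q12, q7, q8}
  B4 = {p9, q9}
  B5 = {p2, p3, q2, q3}
  B6 = {p1, p5, q1, q5}
p0 ∈ B0, q0 ∈ B0 → same block
Bisimilar ⇒ trace-equivalent.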